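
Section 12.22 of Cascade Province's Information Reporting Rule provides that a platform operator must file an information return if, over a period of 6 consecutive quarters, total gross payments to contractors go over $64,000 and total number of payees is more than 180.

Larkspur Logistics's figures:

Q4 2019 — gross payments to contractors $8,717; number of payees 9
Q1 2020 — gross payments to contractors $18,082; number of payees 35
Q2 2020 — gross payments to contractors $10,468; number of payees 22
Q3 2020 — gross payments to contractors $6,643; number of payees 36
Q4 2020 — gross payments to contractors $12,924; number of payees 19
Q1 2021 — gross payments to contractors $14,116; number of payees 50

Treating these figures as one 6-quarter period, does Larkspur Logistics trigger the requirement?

Total gross payments to contractors: $8,717 + $18,082 + $10,468 + $6,643 + $12,924 + $14,116 = $70,950 (> $64,000).
Total number of payees: 9 + 35 + 22 + 36 + 19 + 50 = 171 (≤ 180).
The test is 'and': the rule requires both, and at least one is not exceeded.

No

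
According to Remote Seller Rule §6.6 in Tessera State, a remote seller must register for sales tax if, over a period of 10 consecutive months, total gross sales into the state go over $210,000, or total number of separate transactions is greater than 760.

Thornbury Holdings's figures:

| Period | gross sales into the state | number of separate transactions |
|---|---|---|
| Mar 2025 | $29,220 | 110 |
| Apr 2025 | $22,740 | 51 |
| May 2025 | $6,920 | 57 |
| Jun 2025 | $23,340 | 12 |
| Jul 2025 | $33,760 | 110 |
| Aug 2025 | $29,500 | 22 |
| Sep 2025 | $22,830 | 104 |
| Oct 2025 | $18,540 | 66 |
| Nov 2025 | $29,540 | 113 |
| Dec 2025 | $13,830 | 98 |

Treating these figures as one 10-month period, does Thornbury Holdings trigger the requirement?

Total gross sales into the state: $29,220 + $22,740 + $6,920 + $23,340 + $33,760 + $29,500 + $22,830 + $18,540 + $29,540 + $13,830 = $230,220 (> $210,000).
Total number of separate transactions: 110 + 51 + 57 + 12 + 110 + 22 + 104 + 66 + 113 + 98 = 743 (≤ 760).
The test is 'or': at least one threshold is exceeded.

Yes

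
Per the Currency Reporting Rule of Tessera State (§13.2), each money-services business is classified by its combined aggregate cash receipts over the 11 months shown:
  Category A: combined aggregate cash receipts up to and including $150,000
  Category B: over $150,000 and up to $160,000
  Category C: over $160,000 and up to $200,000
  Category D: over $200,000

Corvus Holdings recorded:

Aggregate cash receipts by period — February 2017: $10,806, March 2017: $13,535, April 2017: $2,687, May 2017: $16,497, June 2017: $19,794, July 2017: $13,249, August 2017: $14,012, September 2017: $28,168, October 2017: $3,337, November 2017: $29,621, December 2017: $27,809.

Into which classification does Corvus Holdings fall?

Category C

Combined aggregate cash receipts: $10,806 + $13,535 + $2,687 + $16,497 + $19,794 + $13,249 + $14,012 + $28,168 + $3,337 + $29,621 + $27,809 = $179,515.
$160,000 < $179,515 ≤ $200,000, so Category C applies.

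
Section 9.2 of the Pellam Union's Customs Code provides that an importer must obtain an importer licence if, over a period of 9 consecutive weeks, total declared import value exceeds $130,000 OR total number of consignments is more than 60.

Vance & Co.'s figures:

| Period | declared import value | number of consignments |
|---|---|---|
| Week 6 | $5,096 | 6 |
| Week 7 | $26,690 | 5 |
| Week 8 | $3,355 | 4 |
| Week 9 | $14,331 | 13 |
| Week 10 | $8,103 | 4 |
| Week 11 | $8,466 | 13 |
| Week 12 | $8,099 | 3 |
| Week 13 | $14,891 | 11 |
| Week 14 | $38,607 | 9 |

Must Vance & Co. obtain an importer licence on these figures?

Total declared import value: $5,096 + $26,690 + $3,355 + $14,331 + $8,103 + $8,466 + $8,099 + $14,891 + $38,607 = $127,638 (≤ $130,000).
Total number of consignments: 6 + 5 + 4 + 13 + 4 + 13 + 3 + 11 + 9 = 68 (> 60).
The test is 'or': at least one threshold is exceeded.

Yes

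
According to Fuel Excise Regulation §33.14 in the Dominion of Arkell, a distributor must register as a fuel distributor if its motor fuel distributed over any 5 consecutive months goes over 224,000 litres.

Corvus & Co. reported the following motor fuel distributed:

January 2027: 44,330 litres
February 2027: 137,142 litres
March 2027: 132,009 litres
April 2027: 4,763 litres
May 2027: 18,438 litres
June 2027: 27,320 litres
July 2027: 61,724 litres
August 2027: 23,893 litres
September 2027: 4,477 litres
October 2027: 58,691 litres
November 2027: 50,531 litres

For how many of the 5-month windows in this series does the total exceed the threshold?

3

January 2027–May 2027: 44,330 litres + 137,142 litres + 132,009 litres + 4,763 litres + 18,438 litres = 336,682 litres (over)
February 2027–June 2027: 137,142 litres + 132,009 litres + 4,763 litres + 18,438 litres + 27,320 litres = 319,672 litres (over)
March 2027–July 2027: 132,009 litres + 4,763 litres + 18,438 litres + 27,320 litres + 61,724 litres = 244,254 litres (over)
April 2027–August 2027: 4,763 litres + 18,438 litres + 27,320 litres + 61,724 litres + 23,893 litres = 136,138 litres (under)
May 2027–September 2027: 18,438 litres + 27,320 litres + 61,724 litres + 23,893 litres + 4,477 litres = 135,852 litres (under)
June 2027–October 2027: 27,320 litres + 61,724 litres + 23,893 litres + 4,477 litres + 58,691 litres = 176,105 litres (under)
July 2027–November 2027: 61,724 litres + 23,893 litres + 4,477 litres + 58,691 litres + 50,531 litres = 199,316 litres (under)
3 windows exceed the threshold.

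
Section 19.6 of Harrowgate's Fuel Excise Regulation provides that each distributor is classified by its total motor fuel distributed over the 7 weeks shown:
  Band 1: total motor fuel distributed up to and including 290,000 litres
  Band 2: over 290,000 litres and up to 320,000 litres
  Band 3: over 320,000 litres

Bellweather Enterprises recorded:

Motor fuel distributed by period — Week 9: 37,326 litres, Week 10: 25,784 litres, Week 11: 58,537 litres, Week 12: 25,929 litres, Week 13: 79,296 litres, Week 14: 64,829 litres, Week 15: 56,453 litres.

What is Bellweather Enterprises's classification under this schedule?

Total motor fuel distributed: 37,326 litres + 25,784 litres + 58,537 litres + 25,929 litres + 79,296 litres + 64,829 litres + 56,453 litres = 348,154 litres.
348,154 litres > 320,000 litres, so Band 3 applies.

Band 3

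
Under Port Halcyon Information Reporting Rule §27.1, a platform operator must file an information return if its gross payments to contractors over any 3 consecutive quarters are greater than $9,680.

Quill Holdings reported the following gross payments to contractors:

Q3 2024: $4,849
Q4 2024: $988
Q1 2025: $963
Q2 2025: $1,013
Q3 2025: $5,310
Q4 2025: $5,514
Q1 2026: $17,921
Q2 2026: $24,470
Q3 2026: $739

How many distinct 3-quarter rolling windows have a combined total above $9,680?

4

Q3 2024–Q1 2025: $4,849 + $988 + $963 = $6,800 (under)
Q4 2024–Q2 2025: $988 + $963 + $1,013 = $2,964 (under)
Q1 2025–Q3 2025: $963 + $1,013 + $5,310 = $7,286 (under)
Q2 2025–Q4 2025: $1,013 + $5,310 + $5,514 = $11,837 (over)
Q3 2025–Q1 2026: $5,310 + $5,514 + $17,921 = $28,745 (over)
Q4 2025–Q2 2026: $5,514 + $17,921 + $24,470 = $47,905 (over)
Q1 2026–Q3 2026: $17,921 + $24,470 + $739 = $43,130 (over)
4 windows exceed the threshold.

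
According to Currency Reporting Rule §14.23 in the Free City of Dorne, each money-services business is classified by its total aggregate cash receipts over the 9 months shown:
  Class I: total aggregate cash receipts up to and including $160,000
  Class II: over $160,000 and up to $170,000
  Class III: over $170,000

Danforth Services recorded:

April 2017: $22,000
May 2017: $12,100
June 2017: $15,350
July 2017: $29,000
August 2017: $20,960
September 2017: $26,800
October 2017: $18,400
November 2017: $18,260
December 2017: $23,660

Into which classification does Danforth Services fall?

Class III

Total aggregate cash receipts: $22,000 + $12,100 + $15,350 + $29,000 + $20,960 + $26,800 + $18,400 + $18,260 + $23,660 = $186,530.
$186,530 > $170,000, so Class III applies.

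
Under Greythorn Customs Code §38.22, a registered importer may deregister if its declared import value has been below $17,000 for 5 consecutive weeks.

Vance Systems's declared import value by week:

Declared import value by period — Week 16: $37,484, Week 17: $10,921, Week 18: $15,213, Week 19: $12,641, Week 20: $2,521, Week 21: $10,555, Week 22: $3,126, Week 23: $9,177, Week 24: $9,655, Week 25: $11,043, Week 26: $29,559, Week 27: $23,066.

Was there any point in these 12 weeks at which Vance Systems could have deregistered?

Yes

Weeks below $17,000: Week 17, Week 18, Week 19, Week 20, Week 21, Week 22, Week 23, Week 24, Week 25.
Longest run of consecutive weeks below the threshold: 9.
9 ≥ 5, so Vance Systems became eligible.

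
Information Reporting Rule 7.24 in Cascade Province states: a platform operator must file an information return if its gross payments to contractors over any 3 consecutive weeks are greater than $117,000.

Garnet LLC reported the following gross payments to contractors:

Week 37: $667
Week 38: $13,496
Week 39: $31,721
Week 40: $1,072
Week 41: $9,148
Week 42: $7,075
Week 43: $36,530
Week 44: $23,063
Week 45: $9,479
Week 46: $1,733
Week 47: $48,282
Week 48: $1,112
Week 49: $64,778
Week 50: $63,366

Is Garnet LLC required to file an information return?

Week 37–Week 39: $667 + $13,496 + $31,721 = $45,884 (under)
Week 38–Week 40: $13,496 + $31,721 + $1,072 = $46,289 (under)
Week 39–Week 41: $31,721 + $1,072 + $9,148 = $41,941 (under)
Week 40–Week 42: $1,072 + $9,148 + $7,075 = $17,295 (under)
Week 41–Week 43: $9,148 + $7,075 + $36,530 = $52,753 (under)
Week 42–Week 44: $7,075 + $36,530 + $23,063 = $66,668 (under)
Week 43–Week 45: $36,530 + $23,063 + $9,479 = $69,072 (under)
Week 44–Week 46: $23,063 + $9,479 + $1,733 = $34,275 (under)
Week 45–Week 47: $9,479 + $1,733 + $48,282 = $59,494 (under)
Week 46–Week 48: $1,733 + $48,282 + $1,112 = $51,127 (under)
Week 47–Week 49: $48,282 + $1,112 + $64,778 = $114,172 (under)
Week 48–Week 50: $1,112 + $64,778 + $63,366 = $129,256 (over)
At least one window exceeds $117,000.

Yes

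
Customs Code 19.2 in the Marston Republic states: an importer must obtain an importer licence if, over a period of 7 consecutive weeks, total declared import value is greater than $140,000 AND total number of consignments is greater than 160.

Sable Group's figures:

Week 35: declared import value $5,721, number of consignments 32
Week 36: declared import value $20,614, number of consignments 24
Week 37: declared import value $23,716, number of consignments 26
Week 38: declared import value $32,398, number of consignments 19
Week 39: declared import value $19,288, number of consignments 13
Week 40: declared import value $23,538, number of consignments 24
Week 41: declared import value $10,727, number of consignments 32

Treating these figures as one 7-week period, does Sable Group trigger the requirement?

Total declared import value: $5,721 + $20,614 + $23,716 + $32,398 + $19,288 + $23,538 + $10,727 = $136,002 (≤ $140,000).
Total number of consignments: 32 + 24 + 26 + 19 + 13 + 24 + 32 = 170 (> 160).
The test is 'and': the rule requires both, and at least one is not exceeded.

No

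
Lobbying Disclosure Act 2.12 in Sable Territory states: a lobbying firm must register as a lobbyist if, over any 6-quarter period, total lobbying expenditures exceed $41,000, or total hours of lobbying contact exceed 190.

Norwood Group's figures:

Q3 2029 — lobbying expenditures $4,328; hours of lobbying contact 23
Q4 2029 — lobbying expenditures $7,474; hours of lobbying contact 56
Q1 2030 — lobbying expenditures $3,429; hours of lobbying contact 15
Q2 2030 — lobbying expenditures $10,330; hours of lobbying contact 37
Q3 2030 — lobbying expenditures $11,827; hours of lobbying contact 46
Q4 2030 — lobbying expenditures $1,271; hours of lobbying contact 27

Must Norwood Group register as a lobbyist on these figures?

Yes

Total lobbying expenditures: $4,328 + $7,474 + $3,429 + $10,330 + $11,827 + $1,271 = $38,659 (≤ $41,000).
Total hours of lobbying contact: 23 + 56 + 15 + 37 + 46 + 27 = 204 (> 190).
The test is 'or': at least one threshold is exceeded.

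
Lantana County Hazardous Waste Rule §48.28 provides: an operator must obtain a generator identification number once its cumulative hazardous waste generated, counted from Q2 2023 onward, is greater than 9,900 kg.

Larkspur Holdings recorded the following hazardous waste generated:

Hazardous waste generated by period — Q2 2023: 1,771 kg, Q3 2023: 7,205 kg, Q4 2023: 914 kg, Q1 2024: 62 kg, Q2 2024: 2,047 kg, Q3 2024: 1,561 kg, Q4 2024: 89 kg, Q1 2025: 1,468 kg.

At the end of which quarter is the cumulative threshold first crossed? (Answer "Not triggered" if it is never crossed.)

Q1 2024

Through Q2 2023: 1,771 kg
Through Q3 2023: 8,976 kg
Through Q4 2023: 9,890 kg
Through Q1 2024: 9,952 kg ← exceeds threshold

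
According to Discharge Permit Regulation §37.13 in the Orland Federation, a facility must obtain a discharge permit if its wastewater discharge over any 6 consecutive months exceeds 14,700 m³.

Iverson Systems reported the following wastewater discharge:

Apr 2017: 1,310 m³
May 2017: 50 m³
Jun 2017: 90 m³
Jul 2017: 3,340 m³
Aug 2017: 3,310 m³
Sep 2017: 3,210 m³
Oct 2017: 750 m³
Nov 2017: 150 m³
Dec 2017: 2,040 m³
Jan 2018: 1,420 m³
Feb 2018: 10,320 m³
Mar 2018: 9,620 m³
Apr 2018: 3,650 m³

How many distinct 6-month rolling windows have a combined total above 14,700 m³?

3

Apr 2017–Sep 2017: 1,310 m³ + 50 m³ + 90 m³ + 3,340 m³ + 3,310 m³ + 3,210 m³ = 11,310 m³ (under)
May 2017–Oct 2017: 50 m³ + 90 m³ + 3,340 m³ + 3,310 m³ + 3,210 m³ + 750 m³ = 10,750 m³ (under)
Jun 2017–Nov 2017: 90 m³ + 3,340 m³ + 3,310 m³ + 3,210 m³ + 750 m³ + 150 m³ = 10,850 m³ (under)
Jul 2017–Dec 2017: 3,340 m³ + 3,310 m³ + 3,210 m³ + 750 m³ + 150 m³ + 2,040 m³ = 12,800 m³ (under)
Aug 2017–Jan 2018: 3,310 m³ + 3,210 m³ + 750 m³ + 150 m³ + 2,040 m³ + 1,420 m³ = 10,880 m³ (under)
Sep 2017–Feb 2018: 3,210 m³ + 750 m³ + 150 m³ + 2,040 m³ + 1,420 m³ + 10,320 m³ = 17,890 m³ (over)
Oct 2017–Mar 2018: 750 m³ + 150 m³ + 2,040 m³ + 1,420 m³ + 10,320 m³ + 9,620 m³ = 24,300 m³ (over)
Nov 2017–Apr 2018: 150 m³ + 2,040 m³ + 1,420 m³ + 10,320 m³ + 9,620 m³ + 3,650 m³ = 27,200 m³ (over)
3 windows exceed the threshold.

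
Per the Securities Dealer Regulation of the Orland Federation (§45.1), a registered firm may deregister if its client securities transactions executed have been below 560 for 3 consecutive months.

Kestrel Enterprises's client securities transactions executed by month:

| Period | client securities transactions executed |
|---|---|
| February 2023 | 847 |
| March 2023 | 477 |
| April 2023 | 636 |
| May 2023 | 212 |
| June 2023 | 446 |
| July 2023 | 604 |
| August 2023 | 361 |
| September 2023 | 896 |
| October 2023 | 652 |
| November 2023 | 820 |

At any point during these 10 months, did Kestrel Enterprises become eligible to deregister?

No

Months below 560: March 2023, May 2023, June 2023, August 2023.
Longest run of consecutive months below the threshold: 2.
2 < 3, so Kestrel Enterprises never became eligible.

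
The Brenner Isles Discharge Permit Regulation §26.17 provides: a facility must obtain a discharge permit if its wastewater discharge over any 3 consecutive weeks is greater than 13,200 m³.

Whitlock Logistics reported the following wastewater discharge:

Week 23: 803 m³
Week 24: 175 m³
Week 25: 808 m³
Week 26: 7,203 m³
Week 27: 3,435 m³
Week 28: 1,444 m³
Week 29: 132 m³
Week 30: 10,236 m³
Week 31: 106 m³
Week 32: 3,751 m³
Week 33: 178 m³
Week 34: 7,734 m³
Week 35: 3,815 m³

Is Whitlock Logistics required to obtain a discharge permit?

Week 23–Week 25: 803 m³ + 175 m³ + 808 m³ = 1,786 m³ (under)
Week 24–Week 26: 175 m³ + 808 m³ + 7,203 m³ = 8,186 m³ (under)
Week 25–Week 27: 808 m³ + 7,203 m³ + 3,435 m³ = 11,446 m³ (under)
Week 26–Week 28: 7,203 m³ + 3,435 m³ + 1,444 m³ = 12,082 m³ (under)
Week 27–Week 29: 3,435 m³ + 1,444 m³ + 132 m³ = 5,011 m³ (under)
Week 28–Week 30: 1,444 m³ + 132 m³ + 10,236 m³ = 11,812 m³ (under)
Week 29–Week 31: 132 m³ + 10,236 m³ + 106 m³ = 10,474 m³ (under)
Week 30–Week 32: 10,236 m³ + 106 m³ + 3,751 m³ = 14,093 m³ (over)
Week 31–Week 33: 106 m³ + 3,751 m³ + 178 m³ = 4,035 m³ (under)
Week 32–Week 34: 3,751 m³ + 178 m³ + 7,734 m³ = 11,663 m³ (under)
Week 33–Week 35: 178 m³ + 7,734 m³ + 3,815 m³ = 11,727 m³ (under)
At least one window exceeds 13,200 m³.

Yes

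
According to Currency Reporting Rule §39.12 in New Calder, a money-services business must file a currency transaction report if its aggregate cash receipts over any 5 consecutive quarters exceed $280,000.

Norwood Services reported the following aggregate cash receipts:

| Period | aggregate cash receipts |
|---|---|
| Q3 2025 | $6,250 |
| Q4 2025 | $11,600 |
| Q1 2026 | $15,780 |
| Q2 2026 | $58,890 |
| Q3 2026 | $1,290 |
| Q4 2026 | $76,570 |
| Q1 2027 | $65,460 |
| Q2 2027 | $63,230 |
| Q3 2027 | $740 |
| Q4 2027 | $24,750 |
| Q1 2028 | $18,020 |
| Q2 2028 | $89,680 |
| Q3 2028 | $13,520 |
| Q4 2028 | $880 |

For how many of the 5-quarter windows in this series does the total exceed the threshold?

Q3 2025–Q3 2026: $6,250 + $11,600 + $15,780 + $58,890 + $1,290 = $93,810 (under)
Q4 2025–Q4 2026: $11,600 + $15,780 + $58,890 + $1,290 + $76,570 = $164,130 (under)
Q1 2026–Q1 2027: $15,780 + $58,890 + $1,290 + $76,570 + $65,460 = $217,990 (under)
Q2 2026–Q2 2027: $58,890 + $1,290 + $76,570 + $65,460 + $63,230 = $265,440 (under)
Q3 2026–Q3 2027: $1,290 + $76,570 + $65,460 + $63,230 + $740 = $207,290 (under)
Q4 2026–Q4 2027: $76,570 + $65,460 + $63,230 + $740 + $24,750 = $230,750 (under)
Q1 2027–Q1 2028: $65,460 + $63,230 + $740 + $24,750 + $18,020 = $172,200 (under)
Q2 2027–Q2 2028: $63,230 + $740 + $24,750 + $18,020 + $89,680 = $196,420 (under)
Q3 2027–Q3 2028: $740 + $24,750 + $18,020 + $89,680 + $13,520 = $146,710 (under)
Q4 2027–Q4 2028: $24,750 + $18,020 + $89,680 + $13,520 + $880 = $146,850 (under)
0 windows exceed the threshold.

0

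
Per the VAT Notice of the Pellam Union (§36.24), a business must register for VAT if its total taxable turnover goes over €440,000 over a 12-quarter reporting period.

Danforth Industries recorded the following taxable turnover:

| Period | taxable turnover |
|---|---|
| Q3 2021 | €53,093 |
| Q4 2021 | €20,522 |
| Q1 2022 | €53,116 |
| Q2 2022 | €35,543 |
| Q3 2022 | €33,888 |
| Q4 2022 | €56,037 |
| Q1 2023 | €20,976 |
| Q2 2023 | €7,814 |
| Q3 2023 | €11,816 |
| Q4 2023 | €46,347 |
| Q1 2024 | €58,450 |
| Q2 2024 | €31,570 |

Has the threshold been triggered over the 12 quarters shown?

Total taxable turnover: €53,093 + €20,522 + €53,116 + €35,543 + €33,888 + €56,037 + €20,976 + €7,814 + €11,816 + €46,347 + €58,450 + €31,570 = €429,172.
€429,172 ≤ €440,000, so the threshold is not exceeded.

No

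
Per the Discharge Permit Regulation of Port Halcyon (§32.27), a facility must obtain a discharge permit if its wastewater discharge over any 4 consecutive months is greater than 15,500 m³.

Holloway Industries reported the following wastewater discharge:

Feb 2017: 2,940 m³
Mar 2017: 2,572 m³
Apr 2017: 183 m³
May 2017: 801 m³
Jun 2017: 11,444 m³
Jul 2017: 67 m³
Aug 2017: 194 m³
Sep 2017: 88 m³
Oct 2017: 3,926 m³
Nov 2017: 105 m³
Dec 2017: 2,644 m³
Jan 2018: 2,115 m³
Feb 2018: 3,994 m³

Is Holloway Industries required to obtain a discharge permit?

No

Feb 2017–May 2017: 2,940 m³ + 2,572 m³ + 183 m³ + 801 m³ = 6,496 m³ (under)
Mar 2017–Jun 2017: 2,572 m³ + 183 m³ + 801 m³ + 11,444 m³ = 15,000 m³ (under)
Apr 2017–Jul 2017: 183 m³ + 801 m³ + 11,444 m³ + 67 m³ = 12,495 m³ (under)
May 2017–Aug 2017: 801 m³ + 11,444 m³ + 67 m³ + 194 m³ = 12,506 m³ (under)
Jun 2017–Sep 2017: 11,444 m³ + 67 m³ + 194 m³ + 88 m³ = 11,793 m³ (under)
Jul 2017–Oct 2017: 67 m³ + 194 m³ + 88 m³ + 3,926 m³ = 4,275 m³ (under)
Aug 2017–Nov 2017: 194 m³ + 88 m³ + 3,926 m³ + 105 m³ = 4,313 m³ (under)
Sep 2017–Dec 2017: 88 m³ + 3,926 m³ + 105 m³ + 2,644 m³ = 6,763 m³ (under)
Oct 2017–Jan 2018: 3,926 m³ + 105 m³ + 2,644 m³ + 2,115 m³ = 8,790 m³ (under)
Nov 2017–Feb 2018: 105 m³ + 2,644 m³ + 2,115 m³ + 3,994 m³ = 8,858 m³ (under)
No window exceeds 15,500 m³.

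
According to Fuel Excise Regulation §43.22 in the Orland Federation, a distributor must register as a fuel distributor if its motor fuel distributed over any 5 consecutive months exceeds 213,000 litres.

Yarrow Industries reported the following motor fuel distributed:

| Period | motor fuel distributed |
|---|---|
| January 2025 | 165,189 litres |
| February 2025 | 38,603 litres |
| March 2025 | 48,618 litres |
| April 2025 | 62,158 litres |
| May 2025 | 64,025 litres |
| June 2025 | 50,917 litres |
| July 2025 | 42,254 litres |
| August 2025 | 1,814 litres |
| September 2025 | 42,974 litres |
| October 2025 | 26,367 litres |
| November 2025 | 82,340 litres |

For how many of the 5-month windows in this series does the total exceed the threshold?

4

January 2025–May 2025: 165,189 litres + 38,603 litres + 48,618 litres + 62,158 litres + 64,025 litres = 378,593 litres (over)
February 2025–June 2025: 38,603 litres + 48,618 litres + 62,158 litres + 64,025 litres + 50,917 litres = 264,321 litres (over)
March 2025–July 2025: 48,618 litres + 62,158 litres + 64,025 litres + 50,917 litres + 42,254 litres = 267,972 litres (over)
April 2025–August 2025: 62,158 litres + 64,025 litres + 50,917 litres + 42,254 litres + 1,814 litres = 221,168 litres (over)
May 2025–September 2025: 64,025 litres + 50,917 litres + 42,254 litres + 1,814 litres + 42,974 litres = 201,984 litres (under)
June 2025–October 2025: 50,917 litres + 42,254 litres + 1,814 litres + 42,974 litres + 26,367 litres = 164,326 litres (under)
July 2025–November 2025: 42,254 litres + 1,814 litres + 42,974 litres + 26,367 litres + 82,340 litres = 195,749 litres (under)
4 windows exceed the threshold.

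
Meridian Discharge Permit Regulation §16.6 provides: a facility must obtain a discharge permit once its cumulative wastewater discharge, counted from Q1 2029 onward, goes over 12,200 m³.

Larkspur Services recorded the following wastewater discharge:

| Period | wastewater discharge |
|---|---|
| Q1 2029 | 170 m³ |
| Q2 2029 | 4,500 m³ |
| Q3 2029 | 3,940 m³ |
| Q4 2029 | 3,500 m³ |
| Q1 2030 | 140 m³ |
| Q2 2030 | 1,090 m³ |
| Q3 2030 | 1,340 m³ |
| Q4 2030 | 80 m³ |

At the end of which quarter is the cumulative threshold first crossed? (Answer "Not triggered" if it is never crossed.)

Through Q1 2029: 170 m³
Through Q2 2029: 4,670 m³
Through Q3 2029: 8,610 m³
Through Q4 2029: 12,110 m³
Through Q1 2030: 12,250 m³ ← exceeds threshold

Q1 2030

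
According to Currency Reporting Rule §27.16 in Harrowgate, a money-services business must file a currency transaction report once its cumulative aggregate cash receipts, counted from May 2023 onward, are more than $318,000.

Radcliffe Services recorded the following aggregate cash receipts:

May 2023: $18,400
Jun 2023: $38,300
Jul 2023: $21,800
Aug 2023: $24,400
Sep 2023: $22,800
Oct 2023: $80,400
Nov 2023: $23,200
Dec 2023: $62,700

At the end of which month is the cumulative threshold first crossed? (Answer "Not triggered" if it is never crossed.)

Not triggered

Through May 2023: $18,400
Through Jun 2023: $56,700
Through Jul 2023: $78,500
Through Aug 2023: $102,900
Through Sep 2023: $125,700
Through Oct 2023: $206,100
Through Nov 2023: $229,300
Through Dec 2023: $292,000
Final cumulative total $292,000 ≤ $318,000; the threshold is never exceeded.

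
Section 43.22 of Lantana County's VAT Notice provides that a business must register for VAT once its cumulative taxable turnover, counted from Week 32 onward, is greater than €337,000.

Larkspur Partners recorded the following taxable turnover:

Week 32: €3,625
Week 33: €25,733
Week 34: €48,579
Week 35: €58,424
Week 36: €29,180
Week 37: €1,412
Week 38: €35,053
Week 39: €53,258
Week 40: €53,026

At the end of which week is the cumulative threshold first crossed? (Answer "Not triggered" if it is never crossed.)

Not triggered

Through Week 32: €3,625
Through Week 33: €29,358
Through Week 34: €77,937
Through Week 35: €136,361
Through Week 36: €165,541
Through Week 37: €166,953
Through Week 38: €202,006
Through Week 39: €255,264
Through Week 40: €308,290
Final cumulative total €308,290 ≤ €337,000; the threshold is never exceeded.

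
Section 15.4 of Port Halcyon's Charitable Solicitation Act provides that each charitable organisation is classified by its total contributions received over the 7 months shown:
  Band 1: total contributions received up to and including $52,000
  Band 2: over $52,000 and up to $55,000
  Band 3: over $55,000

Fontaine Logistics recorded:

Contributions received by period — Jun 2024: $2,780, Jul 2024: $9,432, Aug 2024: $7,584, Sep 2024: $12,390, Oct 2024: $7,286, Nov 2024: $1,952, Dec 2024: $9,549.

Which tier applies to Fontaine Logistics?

Band 1

Total contributions received: $2,780 + $9,432 + $7,584 + $12,390 + $7,286 + $1,952 + $9,549 = $50,973.
$50,973 ≤ $52,000, so Band 1 applies.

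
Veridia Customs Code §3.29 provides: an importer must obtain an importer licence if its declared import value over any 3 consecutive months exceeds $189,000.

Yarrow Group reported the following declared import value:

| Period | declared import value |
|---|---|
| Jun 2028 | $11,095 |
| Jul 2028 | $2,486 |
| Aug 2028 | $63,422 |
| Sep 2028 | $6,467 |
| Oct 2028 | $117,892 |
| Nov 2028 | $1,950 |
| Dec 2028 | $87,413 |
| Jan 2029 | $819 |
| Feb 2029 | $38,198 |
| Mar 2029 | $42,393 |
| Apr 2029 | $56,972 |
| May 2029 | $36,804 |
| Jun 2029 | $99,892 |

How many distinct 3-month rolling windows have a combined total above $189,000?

2

Jun 2028–Aug 2028: $11,095 + $2,486 + $63,422 = $77,003 (under)
Jul 2028–Sep 2028: $2,486 + $63,422 + $6,467 = $72,375 (under)
Aug 2028–Oct 2028: $63,422 + $6,467 + $117,892 = $187,781 (under)
Sep 2028–Nov 2028: $6,467 + $117,892 + $1,950 = $126,309 (under)
Oct 2028–Dec 2028: $117,892 + $1,950 + $87,413 = $207,255 (over)
Nov 2028–Jan 2029: $1,950 + $87,413 + $819 = $90,182 (under)
Dec 2028–Feb 2029: $87,413 + $819 + $38,198 = $126,430 (under)
Jan 2029–Mar 2029: $819 + $38,198 + $42,393 = $81,410 (under)
Feb 2029–Apr 2029: $38,198 + $42,393 + $56,972 = $137,563 (under)
Mar 2029–May 2029: $42,393 + $56,972 + $36,804 = $136,169 (under)
Apr 2029–Jun 2029: $56,972 + $36,804 + $99,892 = $193,668 (over)
2 windows exceed the threshold.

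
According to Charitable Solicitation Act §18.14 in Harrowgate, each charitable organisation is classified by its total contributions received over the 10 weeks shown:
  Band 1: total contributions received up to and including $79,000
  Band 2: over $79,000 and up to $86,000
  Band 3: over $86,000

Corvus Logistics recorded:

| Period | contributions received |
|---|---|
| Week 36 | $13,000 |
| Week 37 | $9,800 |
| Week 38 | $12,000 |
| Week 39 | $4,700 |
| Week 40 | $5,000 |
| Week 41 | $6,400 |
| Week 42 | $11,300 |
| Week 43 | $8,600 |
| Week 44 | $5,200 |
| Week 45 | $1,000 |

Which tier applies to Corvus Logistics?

Total contributions received: $13,000 + $9,800 + $12,000 + $4,700 + $5,000 + $6,400 + $11,300 + $8,600 + $5,200 + $1,000 = $77,000.
$77,000 ≤ $79,000, so Band 1 applies.

Band 1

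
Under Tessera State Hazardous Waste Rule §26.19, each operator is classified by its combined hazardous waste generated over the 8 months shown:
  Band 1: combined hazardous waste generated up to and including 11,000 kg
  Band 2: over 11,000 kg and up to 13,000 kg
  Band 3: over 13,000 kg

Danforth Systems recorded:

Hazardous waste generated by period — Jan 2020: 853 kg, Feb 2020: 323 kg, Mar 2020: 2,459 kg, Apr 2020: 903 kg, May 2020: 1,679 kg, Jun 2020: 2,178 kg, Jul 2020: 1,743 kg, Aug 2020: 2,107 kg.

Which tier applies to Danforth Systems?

Band 2

Combined hazardous waste generated: 853 kg + 323 kg + 2,459 kg + 903 kg + 1,679 kg + 2,178 kg + 1,743 kg + 2,107 kg = 12,245 kg.
11,000 kg < 12,245 kg ≤ 13,000 kg, so Band 2 applies.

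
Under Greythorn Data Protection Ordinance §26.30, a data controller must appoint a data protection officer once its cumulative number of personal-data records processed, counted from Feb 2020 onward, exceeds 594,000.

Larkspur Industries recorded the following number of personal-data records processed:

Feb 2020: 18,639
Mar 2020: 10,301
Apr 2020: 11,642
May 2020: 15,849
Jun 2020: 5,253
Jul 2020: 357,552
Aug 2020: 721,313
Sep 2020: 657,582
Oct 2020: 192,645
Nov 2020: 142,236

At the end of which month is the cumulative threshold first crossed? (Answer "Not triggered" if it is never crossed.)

Through Feb 2020: 18,639
Through Mar 2020: 28,940
Through Apr 2020: 40,582
Through May 2020: 56,431
Through Jun 2020: 61,684
Through Jul 2020: 419,236
Through Aug 2020: 1,140,549 ← exceeds threshold

Aug 2020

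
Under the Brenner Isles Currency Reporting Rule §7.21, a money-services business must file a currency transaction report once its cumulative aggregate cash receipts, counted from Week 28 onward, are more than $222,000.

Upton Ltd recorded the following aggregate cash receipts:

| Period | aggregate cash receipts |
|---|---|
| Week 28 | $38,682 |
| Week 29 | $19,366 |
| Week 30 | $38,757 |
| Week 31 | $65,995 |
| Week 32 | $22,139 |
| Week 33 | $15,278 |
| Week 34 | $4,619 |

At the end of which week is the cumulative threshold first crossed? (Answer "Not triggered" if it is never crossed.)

Through Week 28: $38,682
Through Week 29: $58,048
Through Week 30: $96,805
Through Week 31: $162,800
Through Week 32: $184,939
Through Week 33: $200,217
Through Week 34: $204,836
Final cumulative total $204,836 ≤ $222,000; the threshold is never exceeded.

Not triggered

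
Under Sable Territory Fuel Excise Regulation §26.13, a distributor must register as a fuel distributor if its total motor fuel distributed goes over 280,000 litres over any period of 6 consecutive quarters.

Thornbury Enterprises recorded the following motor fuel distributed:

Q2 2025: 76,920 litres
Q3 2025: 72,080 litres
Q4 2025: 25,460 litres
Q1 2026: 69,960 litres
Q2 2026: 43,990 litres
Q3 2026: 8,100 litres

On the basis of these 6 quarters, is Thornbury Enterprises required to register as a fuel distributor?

Yes

Total motor fuel distributed: 76,920 litres + 72,080 litres + 25,460 litres + 69,960 litres + 43,990 litres + 8,100 litres = 296,510 litres.
296,510 litres > 280,000 litres, so the threshold is exceeded.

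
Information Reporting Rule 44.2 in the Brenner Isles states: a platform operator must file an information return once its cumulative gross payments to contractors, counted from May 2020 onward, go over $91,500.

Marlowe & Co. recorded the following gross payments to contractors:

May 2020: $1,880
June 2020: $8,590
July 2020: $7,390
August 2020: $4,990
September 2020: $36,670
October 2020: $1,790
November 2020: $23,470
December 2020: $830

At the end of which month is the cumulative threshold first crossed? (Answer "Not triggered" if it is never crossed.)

Through May 2020: $1,880
Through June 2020: $10,470
Through July 2020: $17,860
Through August 2020: $22,850
Through September 2020: $59,520
Through October 2020: $61,310
Through November 2020: $84,780
Through December 2020: $85,610
Final cumulative total $85,610 ≤ $91,500; the threshold is never exceeded.

Not triggered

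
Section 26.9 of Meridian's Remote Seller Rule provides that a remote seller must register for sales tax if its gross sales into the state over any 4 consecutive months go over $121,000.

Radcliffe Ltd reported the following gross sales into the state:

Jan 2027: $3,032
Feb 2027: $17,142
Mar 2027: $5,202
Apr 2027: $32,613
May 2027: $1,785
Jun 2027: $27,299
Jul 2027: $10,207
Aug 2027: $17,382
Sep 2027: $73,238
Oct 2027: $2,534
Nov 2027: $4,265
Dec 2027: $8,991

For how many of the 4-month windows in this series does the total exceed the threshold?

Jan 2027–Apr 2027: $3,032 + $17,142 + $5,202 + $32,613 = $57,989 (under)
Feb 2027–May 2027: $17,142 + $5,202 + $32,613 + $1,785 = $56,742 (under)
Mar 2027–Jun 2027: $5,202 + $32,613 + $1,785 + $27,299 = $66,899 (under)
Apr 2027–Jul 2027: $32,613 + $1,785 + $27,299 + $10,207 = $71,904 (under)
May 2027–Aug 2027: $1,785 + $27,299 + $10,207 + $17,382 = $56,673 (under)
Jun 2027–Sep 2027: $27,299 + $10,207 + $17,382 + $73,238 = $128,126 (over)
Jul 2027–Oct 2027: $10,207 + $17,382 + $73,238 + $2,534 = $103,361 (under)
Aug 2027–Nov 2027: $17,382 + $73,238 + $2,534 + $4,265 = $97,419 (under)
Sep 2027–Dec 2027: $73,238 + $2,534 + $4,265 + $8,991 = $89,028 (under)
1 window exceeds the threshold.

1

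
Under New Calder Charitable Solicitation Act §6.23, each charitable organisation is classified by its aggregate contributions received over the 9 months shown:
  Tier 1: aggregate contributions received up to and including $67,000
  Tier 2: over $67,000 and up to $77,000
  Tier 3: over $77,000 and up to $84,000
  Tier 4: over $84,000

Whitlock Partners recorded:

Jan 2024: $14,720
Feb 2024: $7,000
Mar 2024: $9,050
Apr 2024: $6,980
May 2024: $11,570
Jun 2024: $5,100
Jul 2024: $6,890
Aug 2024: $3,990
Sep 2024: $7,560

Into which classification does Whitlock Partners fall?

Aggregate contributions received: $14,720 + $7,000 + $9,050 + $6,980 + $11,570 + $5,100 + $6,890 + $3,990 + $7,560 = $72,860.
$67,000 < $72,860 ≤ $77,000, so Tier 2 applies.

Tier 2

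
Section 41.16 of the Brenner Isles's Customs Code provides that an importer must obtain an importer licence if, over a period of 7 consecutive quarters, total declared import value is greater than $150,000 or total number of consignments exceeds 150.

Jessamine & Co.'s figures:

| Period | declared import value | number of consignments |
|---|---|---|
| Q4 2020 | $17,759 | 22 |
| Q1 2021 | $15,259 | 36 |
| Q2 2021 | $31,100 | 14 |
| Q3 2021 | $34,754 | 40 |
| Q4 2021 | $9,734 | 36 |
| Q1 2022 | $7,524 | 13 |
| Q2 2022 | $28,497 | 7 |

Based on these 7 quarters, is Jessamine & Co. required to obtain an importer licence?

Total declared import value: $17,759 + $15,259 + $31,100 + $34,754 + $9,734 + $7,524 + $28,497 = $144,627 (≤ $150,000).
Total number of consignments: 22 + 36 + 14 + 40 + 36 + 13 + 7 = 168 (> 150).
The test is 'or': at least one threshold is exceeded.

Yes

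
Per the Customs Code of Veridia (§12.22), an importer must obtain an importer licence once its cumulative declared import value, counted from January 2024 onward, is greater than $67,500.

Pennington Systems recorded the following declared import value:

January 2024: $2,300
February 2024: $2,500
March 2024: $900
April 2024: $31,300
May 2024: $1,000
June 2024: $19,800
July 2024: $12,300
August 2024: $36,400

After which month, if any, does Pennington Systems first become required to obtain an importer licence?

Through January 2024: $2,300
Through February 2024: $4,800
Through March 2024: $5,700
Through April 2024: $37,000
Through May 2024: $38,000
Through June 2024: $57,800
Through July 2024: $70,100 ← exceeds threshold

July 2024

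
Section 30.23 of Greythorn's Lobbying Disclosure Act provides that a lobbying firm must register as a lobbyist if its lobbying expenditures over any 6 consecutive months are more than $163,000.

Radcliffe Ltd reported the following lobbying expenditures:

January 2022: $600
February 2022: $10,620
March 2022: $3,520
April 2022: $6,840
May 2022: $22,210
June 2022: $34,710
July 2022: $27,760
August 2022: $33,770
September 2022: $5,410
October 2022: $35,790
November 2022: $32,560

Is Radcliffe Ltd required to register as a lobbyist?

Yes

January 2022–June 2022: $600 + $10,620 + $3,520 + $6,840 + $22,210 + $34,710 = $78,500 (under)
February 2022–July 2022: $10,620 + $3,520 + $6,840 + $22,210 + $34,710 + $27,760 = $105,660 (under)
March 2022–August 2022: $3,520 + $6,840 + $22,210 + $34,710 + $27,760 + $33,770 = $128,810 (under)
April 2022–September 2022: $6,840 + $22,210 + $34,710 + $27,760 + $33,770 + $5,410 = $130,700 (under)
May 2022–October 2022: $22,210 + $34,710 + $27,760 + $33,770 + $5,410 + $35,790 = $159,650 (under)
June 2022–November 2022: $34,710 + $27,760 + $33,770 + $5,410 + $35,790 + $32,560 = $170,000 (over)
At least one window exceeds $163,000.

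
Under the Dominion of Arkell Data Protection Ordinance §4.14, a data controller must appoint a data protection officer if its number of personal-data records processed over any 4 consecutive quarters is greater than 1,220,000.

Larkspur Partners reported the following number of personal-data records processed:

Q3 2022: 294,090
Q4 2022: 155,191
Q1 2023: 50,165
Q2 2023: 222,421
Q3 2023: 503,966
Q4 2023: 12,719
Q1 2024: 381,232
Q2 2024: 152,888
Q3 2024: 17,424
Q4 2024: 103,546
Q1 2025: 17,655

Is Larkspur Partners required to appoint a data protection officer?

Q3 2022–Q2 2023: 294,090 + 155,191 + 50,165 + 222,421 = 721,867 (under)
Q4 2022–Q3 2023: 155,191 + 50,165 + 222,421 + 503,966 = 931,743 (under)
Q1 2023–Q4 2023: 50,165 + 222,421 + 503,966 + 12,719 = 789,271 (under)
Q2 2023–Q1 2024: 222,421 + 503,966 + 12,719 + 381,232 = 1,120,338 (under)
Q3 2023–Q2 2024: 503,966 + 12,719 + 381,232 + 152,888 = 1,050,805 (under)
Q4 2023–Q3 2024: 12,719 + 381,232 + 152,888 + 17,424 = 564,263 (under)
Q1 2024–Q4 2024: 381,232 + 152,888 + 17,424 + 103,546 = 655,090 (under)
Q2 2024–Q1 2025: 152,888 + 17,424 + 103,546 + 17,655 = 291,513 (under)
No window exceeds 1,220,000.

No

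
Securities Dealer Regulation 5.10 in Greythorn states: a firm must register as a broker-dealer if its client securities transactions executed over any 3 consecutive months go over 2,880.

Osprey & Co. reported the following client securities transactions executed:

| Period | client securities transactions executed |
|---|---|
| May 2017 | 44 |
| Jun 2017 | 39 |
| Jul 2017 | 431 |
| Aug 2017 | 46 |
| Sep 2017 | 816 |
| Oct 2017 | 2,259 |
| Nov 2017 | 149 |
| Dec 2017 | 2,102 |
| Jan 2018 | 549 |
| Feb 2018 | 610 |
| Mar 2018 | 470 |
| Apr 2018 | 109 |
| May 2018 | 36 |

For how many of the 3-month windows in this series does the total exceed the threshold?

May 2017–Jul 2017: 44 + 39 + 431 = 514 (under)
Jun 2017–Aug 2017: 39 + 431 + 46 = 516 (under)
Jul 2017–Sep 2017: 431 + 46 + 816 = 1,293 (under)
Aug 2017–Oct 2017: 46 + 816 + 2,259 = 3,121 (over)
Sep 2017–Nov 2017: 816 + 2,259 + 149 = 3,224 (over)
Oct 2017–Dec 2017: 2,259 + 149 + 2,102 = 4,510 (over)
Nov 2017–Jan 2018: 149 + 2,102 + 549 = 2,800 (under)
Dec 2017–Feb 2018: 2,102 + 549 + 610 = 3,261 (over)
Jan 2018–Mar 2018: 549 + 610 + 470 = 1,629 (under)
Feb 2018–Apr 2018: 610 + 470 + 109 = 1,189 (under)
Mar 2018–May 2018: 470 + 109 + 36 = 615 (under)
4 windows exceed the threshold.

4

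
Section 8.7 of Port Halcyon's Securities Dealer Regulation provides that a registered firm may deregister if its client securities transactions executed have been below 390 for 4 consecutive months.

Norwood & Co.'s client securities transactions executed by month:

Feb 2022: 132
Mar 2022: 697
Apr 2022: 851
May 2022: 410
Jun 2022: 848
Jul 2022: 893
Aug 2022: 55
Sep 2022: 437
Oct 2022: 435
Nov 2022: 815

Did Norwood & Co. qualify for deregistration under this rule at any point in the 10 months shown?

No

Months below 390: Feb 2022, Aug 2022.
Longest run of consecutive months below the threshold: 1.
1 < 4, so Norwood & Co. never became eligible.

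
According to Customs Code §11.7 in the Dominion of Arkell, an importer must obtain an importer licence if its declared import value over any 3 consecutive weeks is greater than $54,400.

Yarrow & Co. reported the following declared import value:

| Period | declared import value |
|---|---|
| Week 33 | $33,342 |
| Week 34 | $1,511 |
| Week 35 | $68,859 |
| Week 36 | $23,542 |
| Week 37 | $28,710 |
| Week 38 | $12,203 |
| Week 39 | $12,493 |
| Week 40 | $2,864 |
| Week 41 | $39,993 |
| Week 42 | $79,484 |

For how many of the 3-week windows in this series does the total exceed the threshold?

Week 33–Week 35: $33,342 + $1,511 + $68,859 = $103,712 (over)
Week 34–Week 36: $1,511 + $68,859 + $23,542 = $93,912 (over)
Week 35–Week 37: $68,859 + $23,542 + $28,710 = $121,111 (over)
Week 36–Week 38: $23,542 + $28,710 + $12,203 = $64,455 (over)
Week 37–Week 39: $28,710 + $12,203 + $12,493 = $53,406 (under)
Week 38–Week 40: $12,203 + $12,493 + $2,864 = $27,560 (under)
Week 39–Week 41: $12,493 + $2,864 + $39,993 = $55,350 (over)
Week 40–Week 42: $2,864 + $39,993 + $79,484 = $122,341 (over)
6 windows exceed the threshold.

6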